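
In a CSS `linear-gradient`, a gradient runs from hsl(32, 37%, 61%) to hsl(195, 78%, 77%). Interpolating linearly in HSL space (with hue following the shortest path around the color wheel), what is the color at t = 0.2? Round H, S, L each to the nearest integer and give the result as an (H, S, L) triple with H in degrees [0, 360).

(65, 45, 64)

Hue arc: Δh = 195 − 32 = 163° (|Δh| ≤ 180, already the shorter path).
H = 32 + 0.2 × (163) = 64.6 → 65°
S = 37 + 0.2 × (78 − 37) = 45.2 → 45%
L = 61 + 0.2 × (77 − 61) = 64.2 → 64%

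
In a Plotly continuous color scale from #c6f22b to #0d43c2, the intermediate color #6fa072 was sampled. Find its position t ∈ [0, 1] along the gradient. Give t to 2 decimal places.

Invert the lerp on the R channel (largest span, 185): t = (111 − 198) / (13 − 198) = -87/-185 = 0.47027.
Check on G: (160 − 242)/(67 − 242) = 0.4686 ✓

0.47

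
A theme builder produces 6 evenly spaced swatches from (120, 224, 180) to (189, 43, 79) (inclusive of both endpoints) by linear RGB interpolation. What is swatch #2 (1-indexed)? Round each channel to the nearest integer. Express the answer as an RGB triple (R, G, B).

With 6 swatches and endpoints inclusive, swatch 2 sits at t = (2 − 1)/(6 − 1) = 1/5 ≈ 0.2.
R = 120 + 0.2 × (189 − 120) = 133.8 → 134
G = 224 + 0.2 × (43 − 224) = 187.8 → 188
B = 180 + 0.2 × (79 − 180) = 159.8 → 160

(134, 188, 160)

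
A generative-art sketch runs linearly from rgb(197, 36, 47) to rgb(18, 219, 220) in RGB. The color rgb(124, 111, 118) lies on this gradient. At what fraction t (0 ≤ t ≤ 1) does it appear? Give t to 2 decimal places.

0.41

Invert the lerp on the G channel (largest span, 183): t = (111 − 36) / (219 − 36) = 75/183 = 0.40984.
Check on R: (124 − 197)/(18 − 197) = 0.4078 ✓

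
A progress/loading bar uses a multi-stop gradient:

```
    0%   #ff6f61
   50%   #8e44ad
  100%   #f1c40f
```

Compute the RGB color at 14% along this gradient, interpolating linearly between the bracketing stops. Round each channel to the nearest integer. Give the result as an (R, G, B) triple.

14% lies between the 0% and 50% stops, so the local fraction is t = (14 − 0)/(50 − 0) = 14/50 ≈ 0.28.
#ff6f61 → (255, 111, 97); #8e44ad → (142, 68, 173).
R = 255 + 0.28 × (142 − 255) = 223.36 → 223
G = 111 + 0.28 × (68 − 111) = 98.96 → 99
B = 97 + 0.28 × (173 − 97) = 118.28 → 118

(223, 99, 118)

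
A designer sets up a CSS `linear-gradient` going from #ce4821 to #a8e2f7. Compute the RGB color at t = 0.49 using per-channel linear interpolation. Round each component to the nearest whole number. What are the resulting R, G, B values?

(187, 147, 138)

#ce4821 → (206, 72, 33); #a8e2f7 → (168, 226, 247).
R = 206 + 0.49 × (168 − 206) = 206 + 0.49 × -38 = 187.38 → 187
G = 72 + 0.49 × (226 − 72) = 72 + 0.49 × 154 = 147.46 → 147
B = 33 + 0.49 × (247 − 33) = 33 + 0.49 × 214 = 137.86 → 138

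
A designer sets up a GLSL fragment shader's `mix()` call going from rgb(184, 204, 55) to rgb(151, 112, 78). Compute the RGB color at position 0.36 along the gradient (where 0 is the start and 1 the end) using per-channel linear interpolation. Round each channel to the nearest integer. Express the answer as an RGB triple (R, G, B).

(172, 171, 63)

R = 184 + 0.36 × (151 − 184) = 184 + 0.36 × -33 = 172.12 → 172
G = 204 + 0.36 × (112 − 204) = 204 + 0.36 × -92 = 170.88 → 171
B = 55 + 0.36 × (78 − 55) = 55 + 0.36 × 23 = 63.28 → 63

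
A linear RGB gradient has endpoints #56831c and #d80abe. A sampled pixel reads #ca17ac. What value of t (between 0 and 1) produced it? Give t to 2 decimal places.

Invert the lerp on the B channel (largest span, 162): t = (172 − 28) / (190 − 28) = 144/162 = 0.88889.
Check on R: (202 − 86)/(216 − 86) = 0.8923 ✓

0.89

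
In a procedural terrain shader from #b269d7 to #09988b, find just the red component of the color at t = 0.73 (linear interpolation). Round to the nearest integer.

R₁ = 178 (from #b269d7), R₂ = 9 (from #09988b).
R = 178 + 0.73 × (9 − 178) = 54.63 → 55

55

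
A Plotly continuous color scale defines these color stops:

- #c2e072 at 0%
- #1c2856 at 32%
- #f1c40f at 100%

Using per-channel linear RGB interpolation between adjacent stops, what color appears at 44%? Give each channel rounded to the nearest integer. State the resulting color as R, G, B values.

(66, 68, 73)

44% lies between the 32% and 100% stops, so the local fraction is t = (44 − 32)/(100 − 32) = 12/68 ≈ 0.1765.
#1c2856 → (28, 40, 86); #f1c40f → (241, 196, 15).
R = 28 + 0.1765 × (241 − 28) = 65.594 → 66
G = 40 + 0.1765 × (196 − 40) = 67.534 → 68
B = 86 + 0.1765 × (15 − 86) = 73.469 → 73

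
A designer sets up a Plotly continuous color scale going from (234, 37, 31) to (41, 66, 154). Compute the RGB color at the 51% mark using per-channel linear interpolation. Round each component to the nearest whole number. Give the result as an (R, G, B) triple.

51% corresponds to t = 0.51.
R = 234 + 0.51 × (41 − 234) = 234 + 0.51 × -193 = 135.57 → 136
G = 37 + 0.51 × (66 − 37) = 37 + 0.51 × 29 = 51.79 → 52
B = 31 + 0.51 × (154 − 31) = 31 + 0.51 × 123 = 93.73 → 94
So the blended color is (136, 52, 94), about #88345e.

(136, 52, 94)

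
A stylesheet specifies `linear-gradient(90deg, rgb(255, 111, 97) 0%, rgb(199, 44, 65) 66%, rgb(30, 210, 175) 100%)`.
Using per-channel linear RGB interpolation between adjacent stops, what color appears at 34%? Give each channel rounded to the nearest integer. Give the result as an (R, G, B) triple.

34% lies between the 0% and 66% stops, so the local fraction is t = (34 − 0)/(66 − 0) = 34/66 ≈ 0.5152.
R = 255 + 0.5152 × (199 − 255) = 226.149 → 226
G = 111 + 0.5152 × (44 − 111) = 76.482 → 76
B = 97 + 0.5152 × (65 − 97) = 80.514 → 81

(226, 76, 81)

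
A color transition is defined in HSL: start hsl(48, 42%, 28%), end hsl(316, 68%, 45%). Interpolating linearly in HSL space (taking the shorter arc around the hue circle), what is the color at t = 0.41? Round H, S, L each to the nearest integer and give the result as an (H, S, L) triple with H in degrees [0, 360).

(10, 53, 35)

Hue: 316 − 48 = 268°, but |268| > 180 so the shorter arc goes the other way: Δh = 268 − 360 = -92°.
H = 48 + 0.41 × (-92) = 10.28 → 10°
S = 42 + 0.41 × (68 − 42) = 52.66 → 53%
L = 28 + 0.41 × (45 − 28) = 34.97 → 35%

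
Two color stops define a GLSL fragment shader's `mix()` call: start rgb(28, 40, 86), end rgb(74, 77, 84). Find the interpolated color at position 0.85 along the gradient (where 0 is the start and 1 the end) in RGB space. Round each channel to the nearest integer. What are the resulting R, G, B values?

R = 28 + 0.85 × (74 − 28) = 28 + 0.85 × 46 = 67.1 → 67
G = 40 + 0.85 × (77 − 40) = 40 + 0.85 × 37 = 71.45 → 71
B = 86 + 0.85 × (84 − 86) = 86 + 0.85 × -2 = 84.3 → 84

(67, 71, 84)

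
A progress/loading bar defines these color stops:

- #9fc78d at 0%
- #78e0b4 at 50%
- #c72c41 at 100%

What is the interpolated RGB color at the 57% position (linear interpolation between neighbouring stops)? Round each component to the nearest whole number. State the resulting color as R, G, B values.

57% lies between the 50% and 100% stops, so the local fraction is t = (57 − 50)/(100 − 50) = 7/50 ≈ 0.14.
#78e0b4 → (120, 224, 180); #c72c41 → (199, 44, 65).
R = 120 + 0.14 × (199 − 120) = 131.06 → 131
G = 224 + 0.14 × (44 − 224) = 198.8 → 199
B = 180 + 0.14 × (65 − 180) = 163.9 → 164

(131, 199, 164)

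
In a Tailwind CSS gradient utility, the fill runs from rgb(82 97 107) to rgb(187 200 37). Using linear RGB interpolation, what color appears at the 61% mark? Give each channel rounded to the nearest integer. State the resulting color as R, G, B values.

61% corresponds to t = 0.61.
R = 82 + 0.61 × (187 − 82) = 82 + 0.61 × 105 = 146.05 → 146
G = 97 + 0.61 × (200 − 97) = 97 + 0.61 × 103 = 159.83 → 160
B = 107 + 0.61 × (37 − 107) = 107 + 0.61 × -70 = 64.3 → 64
So the blended color is (146, 160, 64), about #92a040.

(146, 160, 64)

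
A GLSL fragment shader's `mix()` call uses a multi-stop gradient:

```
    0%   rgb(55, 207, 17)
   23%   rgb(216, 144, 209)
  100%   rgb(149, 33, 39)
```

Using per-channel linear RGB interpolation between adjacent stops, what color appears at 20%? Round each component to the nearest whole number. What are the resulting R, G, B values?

20% lies between the 0% and 23% stops, so the local fraction is t = (20 − 0)/(23 − 0) = 20/23 ≈ 0.8696.
R = 55 + 0.8696 × (216 − 55) = 195.006 → 195
G = 207 + 0.8696 × (144 − 207) = 152.215 → 152
B = 17 + 0.8696 × (209 − 17) = 183.963 → 184

(195, 152, 184)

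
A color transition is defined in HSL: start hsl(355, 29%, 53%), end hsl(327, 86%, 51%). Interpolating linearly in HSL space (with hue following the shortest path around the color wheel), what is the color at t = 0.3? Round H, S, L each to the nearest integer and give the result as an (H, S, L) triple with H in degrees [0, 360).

Hue arc: Δh = 327 − 355 = -28° (|Δh| ≤ 180, already the shorter path).
H = 355 + 0.3 × (-28) = 346.6 → 347°
S = 29 + 0.3 × (86 − 29) = 46.1 → 46%
L = 53 + 0.3 × (51 − 53) = 52.4 → 52%

(347, 46, 52)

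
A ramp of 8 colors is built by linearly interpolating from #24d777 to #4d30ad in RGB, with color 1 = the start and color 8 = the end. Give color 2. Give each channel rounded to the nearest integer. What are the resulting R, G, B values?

(42, 191, 127)

With 8 swatches and endpoints inclusive, swatch 2 sits at t = (2 − 1)/(8 − 1) = 1/7 ≈ 0.1429.
#24d777 → (36, 215, 119); #4d30ad → (77, 48, 173).
R = 36 + 0.1429 × (77 − 36) = 41.859 → 42
G = 215 + 0.1429 × (48 − 215) = 191.136 → 191
B = 119 + 0.1429 × (173 − 119) = 126.717 → 127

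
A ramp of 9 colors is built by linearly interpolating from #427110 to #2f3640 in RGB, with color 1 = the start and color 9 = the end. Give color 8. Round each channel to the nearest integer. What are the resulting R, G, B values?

With 9 swatches and endpoints inclusive, swatch 8 sits at t = (8 − 1)/(9 − 1) = 7/8 ≈ 0.875.
#427110 → (66, 113, 16); #2f3640 → (47, 54, 64).
R = 66 + 0.875 × (47 − 66) = 49.375 → 49
G = 113 + 0.875 × (54 − 113) = 61.375 → 61
B = 16 + 0.875 × (64 − 16) = 58 → 58

(49, 61, 58)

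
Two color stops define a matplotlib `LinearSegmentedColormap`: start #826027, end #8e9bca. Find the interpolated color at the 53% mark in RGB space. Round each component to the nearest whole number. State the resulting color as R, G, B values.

(136, 127, 125)

#826027 → (130, 96, 39); #8e9bca → (142, 155, 202).
53% corresponds to t = 0.53.
R = 130 + 0.53 × (142 − 130) = 130 + 0.53 × 12 = 136.36 → 136
G = 96 + 0.53 × (155 − 96) = 96 + 0.53 × 59 = 127.27 → 127
B = 39 + 0.53 × (202 − 39) = 39 + 0.53 × 163 = 125.39 → 125
So the blended color is (136, 127, 125), about #887f7d.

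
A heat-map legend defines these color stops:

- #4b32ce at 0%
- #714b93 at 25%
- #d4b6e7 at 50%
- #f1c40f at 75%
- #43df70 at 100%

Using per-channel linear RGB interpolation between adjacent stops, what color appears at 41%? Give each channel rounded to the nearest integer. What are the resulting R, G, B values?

(176, 143, 201)

41% lies between the 25% and 50% stops, so the local fraction is t = (41 − 25)/(50 − 25) = 16/25 ≈ 0.64.
#714b93 → (113, 75, 147); #d4b6e7 → (212, 182, 231).
R = 113 + 0.64 × (212 − 113) = 176.36 → 176
G = 75 + 0.64 × (182 − 75) = 143.48 → 143
B = 147 + 0.64 × (231 − 147) = 200.76 → 201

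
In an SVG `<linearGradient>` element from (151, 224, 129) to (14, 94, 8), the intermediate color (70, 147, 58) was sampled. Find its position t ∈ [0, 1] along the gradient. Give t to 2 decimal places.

0.59

Invert the lerp on the R channel (largest span, 137): t = (70 − 151) / (14 − 151) = -81/-137 = 0.59124.
Check on G: (147 − 224)/(94 − 224) = 0.5923 ✓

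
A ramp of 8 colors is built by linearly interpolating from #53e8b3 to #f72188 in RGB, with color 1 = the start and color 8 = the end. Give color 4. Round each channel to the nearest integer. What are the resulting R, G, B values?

(153, 147, 161)

With 8 swatches and endpoints inclusive, swatch 4 sits at t = (4 − 1)/(8 − 1) = 3/7 ≈ 0.4286.
#53e8b3 → (83, 232, 179); #f72188 → (247, 33, 136).
R = 83 + 0.4286 × (247 − 83) = 153.29 → 153
G = 232 + 0.4286 × (33 − 232) = 146.709 → 147
B = 179 + 0.4286 × (136 − 179) = 160.57 → 161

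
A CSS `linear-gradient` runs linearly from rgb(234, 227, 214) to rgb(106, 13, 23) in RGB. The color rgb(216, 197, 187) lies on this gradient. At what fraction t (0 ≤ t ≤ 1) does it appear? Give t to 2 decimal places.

0.14

Invert the lerp on the G channel (largest span, 214): t = (197 − 227) / (13 − 227) = -30/-214 = 0.14019.
Check on R: (216 − 234)/(106 − 234) = 0.1406 ✓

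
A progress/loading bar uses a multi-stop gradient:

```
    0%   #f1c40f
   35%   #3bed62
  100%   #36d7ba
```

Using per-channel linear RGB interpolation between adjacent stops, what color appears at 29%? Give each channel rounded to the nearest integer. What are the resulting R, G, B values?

29% lies between the 0% and 35% stops, so the local fraction is t = (29 − 0)/(35 − 0) = 29/35 ≈ 0.8286.
#f1c40f → (241, 196, 15); #3bed62 → (59, 237, 98).
R = 241 + 0.8286 × (59 − 241) = 90.195 → 90
G = 196 + 0.8286 × (237 − 196) = 229.973 → 230
B = 15 + 0.8286 × (98 − 15) = 83.774 → 84

(90, 230, 84)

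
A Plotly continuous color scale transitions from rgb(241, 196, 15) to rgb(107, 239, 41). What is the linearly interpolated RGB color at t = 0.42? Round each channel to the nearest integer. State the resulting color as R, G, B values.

(185, 214, 26)

R = 241 + 0.42 × (107 − 241) = 241 + 0.42 × -134 = 184.72 → 185
G = 196 + 0.42 × (239 − 196) = 196 + 0.42 × 43 = 214.06 → 214
B = 15 + 0.42 × (41 − 15) = 15 + 0.42 × 26 = 25.92 → 26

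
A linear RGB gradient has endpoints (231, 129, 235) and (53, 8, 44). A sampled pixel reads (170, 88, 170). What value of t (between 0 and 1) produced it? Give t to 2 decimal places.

Invert the lerp on the B channel (largest span, 191): t = (170 − 235) / (44 − 235) = -65/-191 = 0.34031.
Check on R: (170 − 231)/(53 − 231) = 0.3427 ✓

0.34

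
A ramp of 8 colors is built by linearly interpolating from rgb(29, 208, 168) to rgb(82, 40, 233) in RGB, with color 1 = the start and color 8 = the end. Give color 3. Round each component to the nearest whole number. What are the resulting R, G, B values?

(44, 160, 187)

With 8 swatches and endpoints inclusive, swatch 3 sits at t = (3 − 1)/(8 − 1) = 2/7 ≈ 0.2857.
R = 29 + 0.2857 × (82 − 29) = 44.142 → 44
G = 208 + 0.2857 × (40 − 208) = 160.002 → 160
B = 168 + 0.2857 × (233 − 168) = 186.571 → 187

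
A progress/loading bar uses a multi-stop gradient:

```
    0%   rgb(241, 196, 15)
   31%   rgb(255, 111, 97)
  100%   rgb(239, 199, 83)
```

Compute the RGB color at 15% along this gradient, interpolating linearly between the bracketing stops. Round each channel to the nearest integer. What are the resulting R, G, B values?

15% lies between the 0% and 31% stops, so the local fraction is t = (15 − 0)/(31 − 0) = 15/31 ≈ 0.4839.
R = 241 + 0.4839 × (255 − 241) = 247.775 → 248
G = 196 + 0.4839 × (111 − 196) = 154.868 → 155
B = 15 + 0.4839 × (97 − 15) = 54.68 → 55

(248, 155, 55)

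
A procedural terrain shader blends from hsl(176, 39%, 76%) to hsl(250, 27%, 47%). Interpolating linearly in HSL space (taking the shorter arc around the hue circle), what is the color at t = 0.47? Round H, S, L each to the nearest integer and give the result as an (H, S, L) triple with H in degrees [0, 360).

(211, 33, 62)

Hue arc: Δh = 250 − 176 = 74° (|Δh| ≤ 180, already the shorter path).
H = 176 + 0.47 × (74) = 210.78 → 211°
S = 39 + 0.47 × (27 − 39) = 33.36 → 33%
L = 76 + 0.47 × (47 − 76) = 62.37 → 62%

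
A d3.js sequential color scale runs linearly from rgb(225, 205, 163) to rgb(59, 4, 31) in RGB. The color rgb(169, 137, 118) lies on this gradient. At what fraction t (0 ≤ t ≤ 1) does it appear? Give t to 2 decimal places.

Invert the lerp on the G channel (largest span, 201): t = (137 − 205) / (4 − 205) = -68/-201 = 0.33831.
Check on R: (169 − 225)/(59 − 225) = 0.3373 ✓

0.34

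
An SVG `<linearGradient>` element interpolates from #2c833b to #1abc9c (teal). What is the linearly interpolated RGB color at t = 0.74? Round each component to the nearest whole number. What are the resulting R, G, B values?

#2c833b → (44, 131, 59); #1abc9c → (26, 188, 156).
R = 44 + 0.74 × (26 − 44) = 44 + 0.74 × -18 = 30.68 → 31
G = 131 + 0.74 × (188 − 131) = 131 + 0.74 × 57 = 173.18 → 173
B = 59 + 0.74 × (156 − 59) = 59 + 0.74 × 97 = 130.78 → 131

(31, 173, 131)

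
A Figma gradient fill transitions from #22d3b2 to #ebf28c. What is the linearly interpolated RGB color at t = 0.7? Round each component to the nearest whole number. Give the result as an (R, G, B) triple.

(175, 233, 151)

#22d3b2 → (34, 211, 178); #ebf28c → (235, 242, 140).
R = 34 + 0.7 × (235 − 34) = 34 + 0.7 × 201 = 174.7 → 175
G = 211 + 0.7 × (242 − 211) = 211 + 0.7 × 31 = 232.7 → 233
B = 178 + 0.7 × (140 − 178) = 178 + 0.7 × -38 = 151.4 → 151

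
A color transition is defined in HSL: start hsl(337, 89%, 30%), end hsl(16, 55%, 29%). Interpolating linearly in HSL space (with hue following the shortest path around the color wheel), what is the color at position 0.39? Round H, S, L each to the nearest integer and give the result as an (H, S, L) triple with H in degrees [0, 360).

Hue: 16 − 337 = -321°, but |-321| > 180 so the shorter arc goes the other way: Δh = -321 + 360 = 39°.
H = 337 + 0.39 × (39) = 352.21 → 352°
S = 89 + 0.39 × (55 − 89) = 75.74 → 76%
L = 30 + 0.39 × (29 − 30) = 29.61 → 30%

(352, 76, 30)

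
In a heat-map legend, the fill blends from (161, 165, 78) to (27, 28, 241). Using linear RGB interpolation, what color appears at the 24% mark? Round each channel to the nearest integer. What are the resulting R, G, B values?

24% corresponds to t = 0.24.
R = 161 + 0.24 × (27 − 161) = 161 + 0.24 × -134 = 128.84 → 129
G = 165 + 0.24 × (28 − 165) = 165 + 0.24 × -137 = 132.12 → 132
B = 78 + 0.24 × (241 − 78) = 78 + 0.24 × 163 = 117.12 → 117
So the blended color is (129, 132, 117), about #818475.

(129, 132, 117)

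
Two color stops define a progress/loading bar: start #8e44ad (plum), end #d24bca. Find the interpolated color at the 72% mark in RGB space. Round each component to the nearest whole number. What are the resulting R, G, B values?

#8e44ad → (142, 68, 173); #d24bca → (210, 75, 202).
72% corresponds to t = 0.72.
R = 142 + 0.72 × (210 − 142) = 142 + 0.72 × 68 = 190.96 → 191
G = 68 + 0.72 × (75 − 68) = 68 + 0.72 × 7 = 73.04 → 73
B = 173 + 0.72 × (202 − 173) = 173 + 0.72 × 29 = 193.88 → 194
So the blended color is (191, 73, 194), about #bf49c2.

(191, 73, 194)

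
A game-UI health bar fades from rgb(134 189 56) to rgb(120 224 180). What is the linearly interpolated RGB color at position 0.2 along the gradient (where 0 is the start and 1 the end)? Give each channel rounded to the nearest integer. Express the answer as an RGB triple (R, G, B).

(131, 196, 81)

R = 134 + 0.2 × (120 − 134) = 134 + 0.2 × -14 = 131.2 → 131
G = 189 + 0.2 × (224 − 189) = 189 + 0.2 × 35 = 196 → 196
B = 56 + 0.2 × (180 − 56) = 56 + 0.2 × 124 = 80.8 → 81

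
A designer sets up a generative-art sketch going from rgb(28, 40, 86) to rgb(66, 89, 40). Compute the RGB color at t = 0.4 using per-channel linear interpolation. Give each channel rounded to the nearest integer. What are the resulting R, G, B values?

(43, 60, 68)

R = 28 + 0.4 × (66 − 28) = 28 + 0.4 × 38 = 43.2 → 43
G = 40 + 0.4 × (89 − 40) = 40 + 0.4 × 49 = 59.6 → 60
B = 86 + 0.4 × (40 − 86) = 86 + 0.4 × -46 = 67.6 → 68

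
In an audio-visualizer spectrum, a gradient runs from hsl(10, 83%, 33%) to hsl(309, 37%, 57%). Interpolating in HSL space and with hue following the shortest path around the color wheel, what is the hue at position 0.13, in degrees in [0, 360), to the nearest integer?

Hue: 309 − 10 = 299°, but |299| > 180 so the shorter arc goes the other way: Δh = 299 − 360 = -61°.
H = 10 + 0.13 × (-61) = 2.07 → 2°

2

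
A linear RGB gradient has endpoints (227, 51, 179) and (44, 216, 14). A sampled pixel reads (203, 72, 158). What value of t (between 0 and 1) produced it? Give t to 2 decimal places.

Invert the lerp on the R channel (largest span, 183): t = (203 − 227) / (44 − 227) = -24/-183 = 0.13115.
Check on G: (72 − 51)/(216 − 51) = 0.1273 ✓

0.13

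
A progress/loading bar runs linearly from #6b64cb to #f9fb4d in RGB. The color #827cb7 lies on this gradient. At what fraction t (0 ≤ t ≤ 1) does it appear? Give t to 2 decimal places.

Invert the lerp on the G channel (largest span, 151): t = (124 − 100) / (251 − 100) = 24/151 = 0.15894.
Check on R: (130 − 107)/(249 − 107) = 0.162 ✓

0.16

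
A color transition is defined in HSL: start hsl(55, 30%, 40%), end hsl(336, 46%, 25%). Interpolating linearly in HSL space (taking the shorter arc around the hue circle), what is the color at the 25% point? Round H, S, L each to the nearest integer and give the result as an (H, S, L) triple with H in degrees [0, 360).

Hue: 336 − 55 = 281°, but |281| > 180 so the shorter arc goes the other way: Δh = 281 − 360 = -79°.
H = 55 + 0.25 × (-79) = 35.25 → 35°
S = 30 + 0.25 × (46 − 30) = 34 → 34%
L = 40 + 0.25 × (25 − 40) = 36.25 → 36%

(35, 34, 36)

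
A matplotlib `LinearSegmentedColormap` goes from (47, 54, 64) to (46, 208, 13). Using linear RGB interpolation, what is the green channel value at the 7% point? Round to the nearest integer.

65

G = 54 + 0.07 × (208 − 54) = 64.78 → 65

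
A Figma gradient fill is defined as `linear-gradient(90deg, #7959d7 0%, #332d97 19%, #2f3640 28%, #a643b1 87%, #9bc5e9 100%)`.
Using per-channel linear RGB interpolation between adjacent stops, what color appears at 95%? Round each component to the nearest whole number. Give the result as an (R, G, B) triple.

(159, 147, 211)

95% lies between the 87% and 100% stops, so the local fraction is t = (95 − 87)/(100 − 87) = 8/13 ≈ 0.6154.
#a643b1 → (166, 67, 177); #9bc5e9 → (155, 197, 233).
R = 166 + 0.6154 × (155 − 166) = 159.231 → 159
G = 67 + 0.6154 × (197 − 67) = 147.002 → 147
B = 177 + 0.6154 × (233 − 177) = 211.462 → 211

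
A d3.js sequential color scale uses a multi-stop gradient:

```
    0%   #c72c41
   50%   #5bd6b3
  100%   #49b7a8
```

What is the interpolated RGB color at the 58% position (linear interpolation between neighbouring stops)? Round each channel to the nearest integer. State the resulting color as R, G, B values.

(88, 209, 177)

58% lies between the 50% and 100% stops, so the local fraction is t = (58 − 50)/(100 − 50) = 8/50 ≈ 0.16.
#5bd6b3 → (91, 214, 179); #49b7a8 → (73, 183, 168).
R = 91 + 0.16 × (73 − 91) = 88.12 → 88
G = 214 + 0.16 × (183 − 214) = 209.04 → 209
B = 179 + 0.16 × (168 − 179) = 177.24 → 177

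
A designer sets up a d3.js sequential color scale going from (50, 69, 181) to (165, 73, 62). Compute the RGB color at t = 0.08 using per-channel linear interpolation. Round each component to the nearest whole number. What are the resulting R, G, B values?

(59, 69, 171)

R = 50 + 0.08 × (165 − 50) = 50 + 0.08 × 115 = 59.2 → 59
G = 69 + 0.08 × (73 − 69) = 69 + 0.08 × 4 = 69.32 → 69
B = 181 + 0.08 × (62 − 181) = 181 + 0.08 × -119 = 171.48 → 171
So the blended color is (59, 69, 171), about #3b45ab.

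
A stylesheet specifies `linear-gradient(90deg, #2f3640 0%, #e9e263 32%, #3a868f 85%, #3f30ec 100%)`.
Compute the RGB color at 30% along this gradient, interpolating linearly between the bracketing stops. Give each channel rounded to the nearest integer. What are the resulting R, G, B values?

30% lies between the 0% and 32% stops, so the local fraction is t = (30 − 0)/(32 − 0) = 30/32 ≈ 0.9375.
#2f3640 → (47, 54, 64); #e9e263 → (233, 226, 99).
R = 47 + 0.9375 × (233 − 47) = 221.375 → 221
G = 54 + 0.9375 × (226 − 54) = 215.25 → 215
B = 64 + 0.9375 × (99 − 64) = 96.812 → 97

(221, 215, 97)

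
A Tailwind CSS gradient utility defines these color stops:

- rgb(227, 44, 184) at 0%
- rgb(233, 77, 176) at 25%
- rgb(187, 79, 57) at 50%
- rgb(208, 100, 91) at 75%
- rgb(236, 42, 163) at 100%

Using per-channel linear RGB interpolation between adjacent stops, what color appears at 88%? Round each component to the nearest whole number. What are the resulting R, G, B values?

88% lies between the 75% and 100% stops, so the local fraction is t = (88 − 75)/(100 − 75) = 13/25 ≈ 0.52.
R = 208 + 0.52 × (236 − 208) = 222.56 → 223
G = 100 + 0.52 × (42 − 100) = 69.84 → 70
B = 91 + 0.52 × (163 − 91) = 128.44 → 128

(223, 70, 128)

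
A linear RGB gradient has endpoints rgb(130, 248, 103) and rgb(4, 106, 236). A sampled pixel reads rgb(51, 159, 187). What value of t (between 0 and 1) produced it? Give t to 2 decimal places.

Invert the lerp on the G channel (largest span, 142): t = (159 − 248) / (106 − 248) = -89/-142 = 0.62676.
Check on R: (51 − 130)/(4 − 130) = 0.627 ✓

0.63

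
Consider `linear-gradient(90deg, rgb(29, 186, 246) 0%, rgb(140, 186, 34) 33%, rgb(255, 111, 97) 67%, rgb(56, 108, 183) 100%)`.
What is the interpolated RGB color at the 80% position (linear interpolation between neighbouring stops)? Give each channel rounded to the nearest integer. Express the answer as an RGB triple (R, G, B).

80% lies between the 67% and 100% stops, so the local fraction is t = (80 − 67)/(100 − 67) = 13/33 ≈ 0.3939.
R = 255 + 0.3939 × (56 − 255) = 176.614 → 177
G = 111 + 0.3939 × (108 − 111) = 109.818 → 110
B = 97 + 0.3939 × (183 − 97) = 130.875 → 131

(177, 110, 131)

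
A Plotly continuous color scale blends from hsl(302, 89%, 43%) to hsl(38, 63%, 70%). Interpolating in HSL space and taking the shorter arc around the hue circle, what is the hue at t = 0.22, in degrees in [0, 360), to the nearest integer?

323

Hue: 38 − 302 = -264°, but |-264| > 180 so the shorter arc goes the other way: Δh = -264 + 360 = 96°.
H = 302 + 0.22 × (96) = 323.12 → 323°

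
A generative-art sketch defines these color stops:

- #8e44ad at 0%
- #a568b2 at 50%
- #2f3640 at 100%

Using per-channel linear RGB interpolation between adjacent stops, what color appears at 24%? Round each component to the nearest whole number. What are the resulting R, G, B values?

(153, 85, 175)

24% lies between the 0% and 50% stops, so the local fraction is t = (24 − 0)/(50 − 0) = 24/50 ≈ 0.48.
#8e44ad → (142, 68, 173); #a568b2 → (165, 104, 178).
R = 142 + 0.48 × (165 − 142) = 153.04 → 153
G = 68 + 0.48 × (104 − 68) = 85.28 → 85
B = 173 + 0.48 × (178 − 173) = 175.4 → 175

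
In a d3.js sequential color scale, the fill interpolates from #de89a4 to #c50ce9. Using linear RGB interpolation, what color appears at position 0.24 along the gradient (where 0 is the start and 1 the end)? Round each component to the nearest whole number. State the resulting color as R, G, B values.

(216, 107, 181)

#de89a4 → (222, 137, 164); #c50ce9 → (197, 12, 233).
R = 222 + 0.24 × (197 − 222) = 222 + 0.24 × -25 = 216 → 216
G = 137 + 0.24 × (12 − 137) = 137 + 0.24 × -125 = 107 → 107
B = 164 + 0.24 × (233 − 164) = 164 + 0.24 × 69 = 180.56 → 181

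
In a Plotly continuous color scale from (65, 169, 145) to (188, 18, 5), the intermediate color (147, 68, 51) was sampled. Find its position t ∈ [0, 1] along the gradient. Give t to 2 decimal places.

Invert the lerp on the G channel (largest span, 151): t = (68 − 169) / (18 − 169) = -101/-151 = 0.66887.
Check on R: (147 − 65)/(188 − 65) = 0.6667 ✓

0.67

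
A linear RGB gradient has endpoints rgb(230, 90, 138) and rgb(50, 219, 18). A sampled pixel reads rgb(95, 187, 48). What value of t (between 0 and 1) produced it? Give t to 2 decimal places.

Invert the lerp on the R channel (largest span, 180): t = (95 − 230) / (50 − 230) = -135/-180 = 0.75.
Check on G: (187 − 90)/(219 − 90) = 0.7519 ✓

0.75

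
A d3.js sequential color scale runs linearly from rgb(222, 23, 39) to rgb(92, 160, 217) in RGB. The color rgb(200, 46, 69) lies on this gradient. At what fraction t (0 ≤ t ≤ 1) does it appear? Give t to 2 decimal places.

0.17

Invert the lerp on the B channel (largest span, 178): t = (69 − 39) / (217 − 39) = 30/178 = 0.16854.
Check on R: (200 − 222)/(92 − 222) = 0.1692 ✓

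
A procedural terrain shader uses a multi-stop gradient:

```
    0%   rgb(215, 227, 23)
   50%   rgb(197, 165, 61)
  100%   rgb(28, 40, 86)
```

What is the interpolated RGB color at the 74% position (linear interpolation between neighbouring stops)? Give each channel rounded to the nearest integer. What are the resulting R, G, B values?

74% lies between the 50% and 100% stops, so the local fraction is t = (74 − 50)/(100 − 50) = 24/50 ≈ 0.48.
R = 197 + 0.48 × (28 − 197) = 115.88 → 116
G = 165 + 0.48 × (40 − 165) = 105 → 105
B = 61 + 0.48 × (86 − 61) = 73 → 73

(116, 105, 73)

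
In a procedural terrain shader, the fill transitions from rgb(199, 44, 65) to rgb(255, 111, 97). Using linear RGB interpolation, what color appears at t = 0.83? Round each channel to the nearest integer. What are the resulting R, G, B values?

(245, 100, 92)

R = 199 + 0.83 × (255 − 199) = 199 + 0.83 × 56 = 245.48 → 245
G = 44 + 0.83 × (111 − 44) = 44 + 0.83 × 67 = 99.61 → 100
B = 65 + 0.83 × (97 − 65) = 65 + 0.83 × 32 = 91.56 → 92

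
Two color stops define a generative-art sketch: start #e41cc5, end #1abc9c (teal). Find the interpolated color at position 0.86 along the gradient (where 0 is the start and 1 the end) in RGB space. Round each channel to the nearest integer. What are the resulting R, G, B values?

(54, 166, 162)

#e41cc5 → (228, 28, 197); #1abc9c → (26, 188, 156).
R = 228 + 0.86 × (26 − 228) = 228 + 0.86 × -202 = 54.28 → 54
G = 28 + 0.86 × (188 − 28) = 28 + 0.86 × 160 = 165.6 → 166
B = 197 + 0.86 × (156 − 197) = 197 + 0.86 × -41 = 161.74 → 162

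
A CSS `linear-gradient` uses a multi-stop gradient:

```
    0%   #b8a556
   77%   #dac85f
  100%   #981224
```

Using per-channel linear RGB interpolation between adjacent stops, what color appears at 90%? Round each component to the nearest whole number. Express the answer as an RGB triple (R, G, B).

(181, 97, 62)

90% lies between the 77% and 100% stops, so the local fraction is t = (90 − 77)/(100 − 77) = 13/23 ≈ 0.5652.
#dac85f → (218, 200, 95); #981224 → (152, 18, 36).
R = 218 + 0.5652 × (152 − 218) = 180.697 → 181
G = 200 + 0.5652 × (18 − 200) = 97.134 → 97
B = 95 + 0.5652 × (36 − 95) = 61.653 → 62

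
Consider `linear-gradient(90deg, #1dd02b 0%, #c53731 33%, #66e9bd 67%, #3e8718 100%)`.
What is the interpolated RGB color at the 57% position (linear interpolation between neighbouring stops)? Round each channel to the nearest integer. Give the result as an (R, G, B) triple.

(130, 181, 148)

57% lies between the 33% and 67% stops, so the local fraction is t = (57 − 33)/(67 − 33) = 24/34 ≈ 0.7059.
#c53731 → (197, 55, 49); #66e9bd → (102, 233, 189).
R = 197 + 0.7059 × (102 − 197) = 129.94 → 130
G = 55 + 0.7059 × (233 − 55) = 180.65 → 181
B = 49 + 0.7059 × (189 − 49) = 147.826 → 148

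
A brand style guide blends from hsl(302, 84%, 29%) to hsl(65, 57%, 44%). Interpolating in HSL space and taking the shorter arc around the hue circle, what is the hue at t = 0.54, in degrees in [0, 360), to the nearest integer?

Hue: 65 − 302 = -237°, but |-237| > 180 so the shorter arc goes the other way: Δh = -237 + 360 = 123°.
H = 302 + 0.54 × (123) = 368.42 → 368 → 368 mod 360 = 8°

8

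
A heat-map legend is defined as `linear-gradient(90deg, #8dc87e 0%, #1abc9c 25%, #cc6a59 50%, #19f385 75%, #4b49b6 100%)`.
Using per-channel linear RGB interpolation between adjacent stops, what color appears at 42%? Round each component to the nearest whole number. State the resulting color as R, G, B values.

(147, 132, 110)

42% lies between the 25% and 50% stops, so the local fraction is t = (42 − 25)/(50 − 25) = 17/25 ≈ 0.68.
#1abc9c → (26, 188, 156); #cc6a59 → (204, 106, 89).
R = 26 + 0.68 × (204 − 26) = 147.04 → 147
G = 188 + 0.68 × (106 − 188) = 132.24 → 132
B = 156 + 0.68 × (89 − 156) = 110.44 → 110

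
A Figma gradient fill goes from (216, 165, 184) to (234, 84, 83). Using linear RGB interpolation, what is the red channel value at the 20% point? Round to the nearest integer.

220

R = 216 + 0.2 × (234 − 216) = 219.6 → 220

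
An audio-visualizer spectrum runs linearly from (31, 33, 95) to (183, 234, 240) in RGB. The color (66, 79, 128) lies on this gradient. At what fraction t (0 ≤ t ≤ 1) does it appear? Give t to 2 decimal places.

0.23

Invert the lerp on the G channel (largest span, 201): t = (79 − 33) / (234 − 33) = 46/201 = 0.22886.
Check on R: (66 − 31)/(183 − 31) = 0.2303 ✓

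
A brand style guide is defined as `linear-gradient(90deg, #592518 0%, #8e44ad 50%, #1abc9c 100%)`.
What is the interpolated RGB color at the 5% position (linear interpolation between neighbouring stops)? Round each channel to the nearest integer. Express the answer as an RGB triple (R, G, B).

(94, 40, 39)

5% lies between the 0% and 50% stops, so the local fraction is t = (5 − 0)/(50 − 0) = 5/50 ≈ 0.1.
#592518 → (89, 37, 24); #8e44ad → (142, 68, 173).
R = 89 + 0.1 × (142 − 89) = 94.3 → 94
G = 37 + 0.1 × (68 − 37) = 40.1 → 40
B = 24 + 0.1 × (173 − 24) = 38.9 → 39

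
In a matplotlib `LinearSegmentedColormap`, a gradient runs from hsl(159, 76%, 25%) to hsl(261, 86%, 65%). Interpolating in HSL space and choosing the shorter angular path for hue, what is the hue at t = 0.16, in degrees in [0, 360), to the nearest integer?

175

Hue arc: Δh = 261 − 159 = 102° (|Δh| ≤ 180, already the shorter path).
H = 159 + 0.16 × (102) = 175.32 → 175°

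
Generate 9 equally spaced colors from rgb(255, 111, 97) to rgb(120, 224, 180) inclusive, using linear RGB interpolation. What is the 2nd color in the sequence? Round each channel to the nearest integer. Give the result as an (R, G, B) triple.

(238, 125, 107)

With 9 swatches and endpoints inclusive, swatch 2 sits at t = (2 − 1)/(9 − 1) = 1/8 ≈ 0.125.
R = 255 + 0.125 × (120 − 255) = 238.125 → 238
G = 111 + 0.125 × (224 − 111) = 125.125 → 125
B = 97 + 0.125 × (180 − 97) = 107.375 → 107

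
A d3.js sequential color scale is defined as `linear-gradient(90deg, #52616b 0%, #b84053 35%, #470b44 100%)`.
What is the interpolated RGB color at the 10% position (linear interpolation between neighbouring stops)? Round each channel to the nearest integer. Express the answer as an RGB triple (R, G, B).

(111, 88, 100)

10% lies between the 0% and 35% stops, so the local fraction is t = (10 − 0)/(35 − 0) = 10/35 ≈ 0.2857.
#52616b → (82, 97, 107); #b84053 → (184, 64, 83).
R = 82 + 0.2857 × (184 − 82) = 111.141 → 111
G = 97 + 0.2857 × (64 − 97) = 87.572 → 88
B = 107 + 0.2857 × (83 − 107) = 100.143 → 100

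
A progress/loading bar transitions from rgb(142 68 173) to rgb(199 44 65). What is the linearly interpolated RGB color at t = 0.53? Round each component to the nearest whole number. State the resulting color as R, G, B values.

(172, 55, 116)

R = 142 + 0.53 × (199 − 142) = 142 + 0.53 × 57 = 172.21 → 172
G = 68 + 0.53 × (44 − 68) = 68 + 0.53 × -24 = 55.28 → 55
B = 173 + 0.53 × (65 − 173) = 173 + 0.53 × -108 = 115.76 → 116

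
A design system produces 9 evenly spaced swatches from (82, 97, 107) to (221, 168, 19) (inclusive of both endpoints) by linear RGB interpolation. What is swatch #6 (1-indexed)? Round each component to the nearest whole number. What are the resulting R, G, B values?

(169, 141, 52)

With 9 swatches and endpoints inclusive, swatch 6 sits at t = (6 − 1)/(9 − 1) = 5/8 ≈ 0.625.
R = 82 + 0.625 × (221 − 82) = 168.875 → 169
G = 97 + 0.625 × (168 − 97) = 141.375 → 141
B = 107 + 0.625 × (19 − 107) = 52 → 52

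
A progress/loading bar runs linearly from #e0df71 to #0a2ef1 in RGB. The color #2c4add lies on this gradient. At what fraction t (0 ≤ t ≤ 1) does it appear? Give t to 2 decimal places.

0.84

Invert the lerp on the R channel (largest span, 214): t = (44 − 224) / (10 − 224) = -180/-214 = 0.84112.
Check on G: (74 − 223)/(46 − 223) = 0.8418 ✓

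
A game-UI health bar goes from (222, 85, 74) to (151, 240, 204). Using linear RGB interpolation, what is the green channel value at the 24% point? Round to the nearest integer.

122

G = 85 + 0.24 × (240 − 85) = 122.2 → 122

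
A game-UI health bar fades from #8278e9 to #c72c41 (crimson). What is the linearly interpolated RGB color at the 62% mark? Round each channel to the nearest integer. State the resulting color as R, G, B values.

(173, 73, 129)

#8278e9 → (130, 120, 233); #c72c41 → (199, 44, 65).
62% corresponds to t = 0.62.
R = 130 + 0.62 × (199 − 130) = 130 + 0.62 × 69 = 172.78 → 173
G = 120 + 0.62 × (44 − 120) = 120 + 0.62 × -76 = 72.88 → 73
B = 233 + 0.62 × (65 − 233) = 233 + 0.62 × -168 = 128.84 → 129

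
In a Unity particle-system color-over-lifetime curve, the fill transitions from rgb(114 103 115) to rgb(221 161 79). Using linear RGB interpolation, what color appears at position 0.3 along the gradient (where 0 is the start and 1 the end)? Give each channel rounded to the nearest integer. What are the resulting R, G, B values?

(146, 120, 104)

R = 114 + 0.3 × (221 − 114) = 114 + 0.3 × 107 = 146.1 → 146
G = 103 + 0.3 × (161 − 103) = 103 + 0.3 × 58 = 120.4 → 120
B = 115 + 0.3 × (79 − 115) = 115 + 0.3 × -36 = 104.2 → 104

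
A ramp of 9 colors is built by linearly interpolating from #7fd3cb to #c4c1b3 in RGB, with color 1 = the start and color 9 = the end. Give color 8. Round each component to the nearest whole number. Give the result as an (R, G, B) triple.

(187, 195, 182)

With 9 swatches and endpoints inclusive, swatch 8 sits at t = (8 − 1)/(9 − 1) = 7/8 ≈ 0.875.
#7fd3cb → (127, 211, 203); #c4c1b3 → (196, 193, 179).
R = 127 + 0.875 × (196 − 127) = 187.375 → 187
G = 211 + 0.875 × (193 − 211) = 195.25 → 195
B = 203 + 0.875 × (179 − 203) = 182 → 182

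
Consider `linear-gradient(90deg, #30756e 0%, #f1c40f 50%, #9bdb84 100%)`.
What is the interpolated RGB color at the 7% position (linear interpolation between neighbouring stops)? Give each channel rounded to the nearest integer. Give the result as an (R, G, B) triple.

7% lies between the 0% and 50% stops, so the local fraction is t = (7 − 0)/(50 − 0) = 7/50 ≈ 0.14.
#30756e → (48, 117, 110); #f1c40f → (241, 196, 15).
R = 48 + 0.14 × (241 − 48) = 75.02 → 75
G = 117 + 0.14 × (196 − 117) = 128.06 → 128
B = 110 + 0.14 × (15 − 110) = 96.7 → 97

(75, 128, 97)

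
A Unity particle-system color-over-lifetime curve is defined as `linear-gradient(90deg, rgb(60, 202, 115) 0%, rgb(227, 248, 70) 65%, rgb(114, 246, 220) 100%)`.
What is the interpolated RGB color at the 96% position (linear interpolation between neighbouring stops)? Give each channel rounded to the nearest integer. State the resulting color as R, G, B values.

96% lies between the 65% and 100% stops, so the local fraction is t = (96 − 65)/(100 − 65) = 31/35 ≈ 0.8857.
R = 227 + 0.8857 × (114 − 227) = 126.916 → 127
G = 248 + 0.8857 × (246 − 248) = 246.229 → 246
B = 70 + 0.8857 × (220 − 70) = 202.855 → 203

(127, 246, 203)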